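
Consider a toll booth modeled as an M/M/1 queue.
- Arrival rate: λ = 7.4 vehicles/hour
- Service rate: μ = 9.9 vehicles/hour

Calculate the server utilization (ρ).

Server utilization: ρ = λ/μ
ρ = 7.4/9.9 = 0.7475
The server is busy 74.75% of the time.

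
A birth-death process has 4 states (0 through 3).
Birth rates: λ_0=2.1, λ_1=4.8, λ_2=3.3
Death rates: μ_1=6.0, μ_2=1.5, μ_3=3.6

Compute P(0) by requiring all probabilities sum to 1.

Ratios P(n)/P(0) = (λ₀···λₙ₋₁)/(μ₁···μₙ):
P(1)/P(0) = (2.1)/(6.0) = 0.3500
P(2)/P(0) = (2.1×4.8)/(6.0×1.5) = 1.1200
P(3)/P(0) = (2.1×4.8×3.3)/(6.0×1.5×3.6) = 1.0267

Normalization: ∑ P(n) = 1
P(0) × (1.0000 + 0.3500 + 1.1200 + 1.0267) = 1
P(0) × 3.4967 = 1
P(0) = 1/3.4967 = 0.2860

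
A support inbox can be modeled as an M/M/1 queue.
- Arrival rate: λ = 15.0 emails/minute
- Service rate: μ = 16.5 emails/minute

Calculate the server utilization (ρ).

Server utilization: ρ = λ/μ
ρ = 15.0/16.5 = 0.9091
The server is busy 90.91% of the time.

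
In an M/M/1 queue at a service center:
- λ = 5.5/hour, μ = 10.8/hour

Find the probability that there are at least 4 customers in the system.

ρ = λ/μ = 5.5/10.8 = 0.50926
P(N ≥ n) = ρⁿ
P(N ≥ 4) = 0.50926^4
P(N ≥ 4) = 0.06726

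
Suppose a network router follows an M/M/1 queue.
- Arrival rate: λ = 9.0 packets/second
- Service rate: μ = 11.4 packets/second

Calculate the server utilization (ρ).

Server utilization: ρ = λ/μ
ρ = 9.0/11.4 = 0.7895
The server is busy 78.95% of the time.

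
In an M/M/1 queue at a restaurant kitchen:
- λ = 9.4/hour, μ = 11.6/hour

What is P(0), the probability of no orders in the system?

ρ = λ/μ = 9.4/11.6 = 0.8103
P(0) = 1 - ρ = 1 - 0.8103 = 0.1897
The server is idle 18.97% of the time.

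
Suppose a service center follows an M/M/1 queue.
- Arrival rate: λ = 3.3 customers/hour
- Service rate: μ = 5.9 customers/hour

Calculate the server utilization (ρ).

Server utilization: ρ = λ/μ
ρ = 3.3/5.9 = 0.5593
The server is busy 55.93% of the time.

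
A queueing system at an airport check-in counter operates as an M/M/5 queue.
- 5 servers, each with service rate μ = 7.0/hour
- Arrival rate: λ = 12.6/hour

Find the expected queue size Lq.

Traffic intensity: ρ = λ/(cμ) = 12.6/(5×7.0) = 0.3600
Since ρ = 0.3600 < 1, system is stable.
Offered load a = λ/μ = cρ = 12.6/7.0 = 1.8000
P₀ = [ Σₙ₌₀^4 aⁿ/n! + a^5/(5!(1-ρ)) ]⁻¹
Σ = a^0/0! + a^1/1! + a^2/2! + a^3/3! + a^4/4! = 1.0000 + 1.8000 + 1.6200 + 0.9720 + 0.4374 = 5.8294
a^5/(5!(1-ρ)) = 18.8957/(120 × 0.6400) = 0.2460
P₀ = 1/(5.8294 + 0.2460) = 0.1646
Lq = P₀·a^5·ρ / (5!(1-ρ)²) = 0.1646 × 18.8957 × 0.3600 / (120 × 0.4096) = 0.02278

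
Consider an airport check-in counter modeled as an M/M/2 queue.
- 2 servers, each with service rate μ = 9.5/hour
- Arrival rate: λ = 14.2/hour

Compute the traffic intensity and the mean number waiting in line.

Traffic intensity: ρ = λ/(cμ) = 14.2/(2×9.5) = 0.7474
Since ρ = 0.7474 < 1, system is stable.
Offered load a = λ/μ = cρ = 14.2/9.5 = 1.4947
P₀ = [ Σₙ₌₀^1 aⁿ/n! + a^2/(2!(1-ρ)) ]⁻¹
Σ = a^0/0! + a^1/1! = 1.0000 + 1.4947 = 2.4947
a^2/(2!(1-ρ)) = 2.2342/(2 × 0.25263) = 4.4219
P₀ = 1/(2.4947 + 4.4219) = 0.1446
Lq = P₀·a^2·ρ / (2!(1-ρ)²) = 0.14458 × 2.2342 × 0.74737 / (2 × 0.063823) = 1.8913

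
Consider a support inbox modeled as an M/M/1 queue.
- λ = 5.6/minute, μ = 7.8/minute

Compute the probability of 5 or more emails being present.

ρ = λ/μ = 5.6/7.8 = 0.71795
P(N ≥ n) = ρⁿ
P(N ≥ 5) = 0.71795^5
P(N ≥ 5) = 0.1908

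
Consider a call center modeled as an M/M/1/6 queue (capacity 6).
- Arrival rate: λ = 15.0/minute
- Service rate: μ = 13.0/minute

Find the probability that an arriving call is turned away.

ρ = λ/μ = 15.0/13.0 = 1.15385
P₀ = (1-ρ)/(1-ρ^(K+1)) = (1-1.15385)/(1-1.15385^7) = -0.15385/-1.7230 = 0.08929
P_K = P₀×ρ^K = 0.08929 × 1.15385^6 = 0.08929 × 2.3599 = 0.2107
Blocking probability = 21.07%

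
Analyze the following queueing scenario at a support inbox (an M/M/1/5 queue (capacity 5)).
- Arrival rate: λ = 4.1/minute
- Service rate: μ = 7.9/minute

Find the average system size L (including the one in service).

ρ = λ/μ = 4.1/7.9 = 0.5190
P₀ = (1-ρ)/(1-ρ^(K+1)) = (1-0.5190)/(1-0.5190^6) = 0.4810/0.9805 = 0.4906
P_K = P₀×ρ^K = 0.49059 × 0.5190^5 = 0.49059 × 0.037656 = 0.01847
L = ρ[1 - (K+1)ρ^K + Kρ^(K+1)] / [(1-ρ)(1-ρ^(K+1))]
L = 0.5190 × (1 - 6×0.03766 + 5×0.01954) / ((1 - 0.5190) × (1 - 0.01954)) = 0.9594 emails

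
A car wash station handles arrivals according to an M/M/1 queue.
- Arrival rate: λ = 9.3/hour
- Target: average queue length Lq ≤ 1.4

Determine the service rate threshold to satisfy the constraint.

For M/M/1: Lq = λ²/(μ(μ-λ))
Need Lq ≤ 1.4, i.e. μ(μ-λ) ≥ λ²/1.4
μ² - 9.3μ - 86.49/1.4 ≥ 0  →  μ² - 9.3μ - 61.77857 ≥ 0
Quadratic formula (positive root): μ = [λ + √(λ² + 4×61.77857)]/2
Discriminant: 86.49 + 4×61.77857 = 333.6043, √333.6043 = 18.2648
μ ≥ (9.3 + 18.2648)/2 = 13.7824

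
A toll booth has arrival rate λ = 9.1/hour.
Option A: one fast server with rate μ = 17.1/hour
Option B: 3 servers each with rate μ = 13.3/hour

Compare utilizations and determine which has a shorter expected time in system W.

Option A: single server μ = 17.1 (M/M/1)
  ρ_A = 9.1/17.1 = 0.5322
  W_A = 1/(μ-λ) = 1/(17.1-9.1) = 1/8.00 = 0.1250

Option B: 3 servers μ = 13.3 (M/M/3)
  ρ_B = λ/(cμ) = 9.1/(3×13.3) = 0.2281
  Offered load a = λ/μ = cρ = 9.1/13.3 = 0.6842
  P₀ = [ Σₙ₌₀^2 aⁿ/n! + a^3/(3!(1-ρ)) ]⁻¹
  Σ = a^0/0! + a^1/1! + a^2/2! = 1.0000 + 0.6842 + 0.2341 = 1.9183
  a^3/(3!(1-ρ)) = 0.3203/(6 × 0.7719) = 0.06916
  P₀ = 1/(1.9183 + 0.06916) = 0.5032
  Lq = P₀·a^3·ρ / (3!(1-ρ)²) = 0.5032 × 0.3203 × 0.2281 / (6 × 0.5959) = 0.01028
  Wq_B = Lq/λ = 0.01028/9.1 = 0.001130
  W_B = Wq_B + 1/μ = 0.001130 + 0.07519 = 0.07632

Since W_B = 0.07632 < W_A = 0.1250, Option B (multiple servers) has the shorter time in system.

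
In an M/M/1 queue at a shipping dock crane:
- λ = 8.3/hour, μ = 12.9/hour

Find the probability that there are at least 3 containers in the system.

ρ = λ/μ = 8.3/12.9 = 0.64341
P(N ≥ n) = ρⁿ
P(N ≥ 3) = 0.64341^3
P(N ≥ 3) = 0.2664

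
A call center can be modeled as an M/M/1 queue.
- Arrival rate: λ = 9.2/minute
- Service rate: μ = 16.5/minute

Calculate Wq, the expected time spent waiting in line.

First, compute utilization: ρ = λ/μ = 9.2/16.5 = 0.5576
For M/M/1: Wq = λ/(μ(μ-λ))
Wq = 9.2/(16.5 × (16.5-9.2))
Wq = 9.2/(16.5 × 7.30)
Wq = 0.07638 minutes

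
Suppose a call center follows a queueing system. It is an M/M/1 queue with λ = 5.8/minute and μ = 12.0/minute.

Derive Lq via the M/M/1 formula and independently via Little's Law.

Method 1 (direct): Lq = λ²/(μ(μ-λ)) = 33.64/(12.0 × 6.20) = 0.4522

Method 2 (Little's Law):
W = 1/(μ-λ) = 1/6.20 = 0.16129
Wq = W - 1/μ = 0.16129 - 0.083333 = 0.07796
Lq = λWq = 5.8 × 0.07796 = 0.4522 ✔ (matches Method 1)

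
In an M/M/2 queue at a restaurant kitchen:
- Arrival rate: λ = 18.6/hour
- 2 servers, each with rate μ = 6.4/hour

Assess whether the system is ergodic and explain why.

Stability requires ρ = λ/(cμ) < 1
ρ = 18.6/(2 × 6.4) = 18.6/12.80 = 1.4531
Since 1.4531 ≥ 1, the system is UNSTABLE.
Need c > λ/μ = 18.6/6.4 = 2.91.
Minimum servers needed: c = 3.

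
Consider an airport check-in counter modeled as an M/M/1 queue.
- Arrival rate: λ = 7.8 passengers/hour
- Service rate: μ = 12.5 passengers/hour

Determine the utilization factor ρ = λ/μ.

Server utilization: ρ = λ/μ
ρ = 7.8/12.5 = 0.6240
The server is busy 62.40% of the time.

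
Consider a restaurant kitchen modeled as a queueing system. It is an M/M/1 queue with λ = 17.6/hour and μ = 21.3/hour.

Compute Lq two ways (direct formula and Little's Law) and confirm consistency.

Method 1 (direct): Lq = λ²/(μ(μ-λ)) = 309.76/(21.3 × 3.70) = 3.9305

Method 2 (Little's Law):
W = 1/(μ-λ) = 1/3.70 = 0.27027
Wq = W - 1/μ = 0.27027 - 0.046948 = 0.223322
Lq = λWq = 17.6 × 0.223322 = 3.9305 ✔ (matches Method 1)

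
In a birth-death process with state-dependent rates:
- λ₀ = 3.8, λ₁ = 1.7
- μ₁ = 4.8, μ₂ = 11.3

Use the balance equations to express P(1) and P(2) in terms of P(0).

Balance equations:
State 0: λ₀P₀ = μ₁P₁ → P₁ = (λ₀/μ₁)P₀ = (3.8/4.8)P₀ = 0.7917P₀
State 1: P₂ = (λ₀λ₁)/(μ₁μ₂)P₀ = (3.8×1.7)/(4.8×11.3)P₀ = 0.1191P₀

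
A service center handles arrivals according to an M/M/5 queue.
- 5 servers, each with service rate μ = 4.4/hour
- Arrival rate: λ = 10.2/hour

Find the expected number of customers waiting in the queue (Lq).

Traffic intensity: ρ = λ/(cμ) = 10.2/(5×4.4) = 0.4636
Since ρ = 0.4636 < 1, system is stable.
Offered load a = λ/μ = cρ = 10.2/4.4 = 2.3182
P₀ = [ Σₙ₌₀^4 aⁿ/n! + a^5/(5!(1-ρ)) ]⁻¹
Σ = a^0/0! + a^1/1! + a^2/2! + a^3/3! + a^4/4! = 1.0000 + 2.3182 + 2.6870 + 2.0763 + 1.2033 = 9.2848
a^5/(5!(1-ρ)) = 66.9480/(120 × 0.53636) = 1.0402
P₀ = 1/(9.2848 + 1.0402) = 0.09685
Lq = P₀·a^5·ρ / (5!(1-ρ)²) = 0.096853 × 66.9480 × 0.46364 / (120 × 0.28769) = 0.08708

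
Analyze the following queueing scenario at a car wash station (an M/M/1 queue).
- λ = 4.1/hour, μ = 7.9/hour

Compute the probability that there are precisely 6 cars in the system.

ρ = λ/μ = 4.1/7.9 = 0.518987
P(n) = (1-ρ)ρⁿ
P(6) = (1-0.518987) × 0.518987^6
P(6) = 0.4810 × 0.01954
P(6) = 0.009399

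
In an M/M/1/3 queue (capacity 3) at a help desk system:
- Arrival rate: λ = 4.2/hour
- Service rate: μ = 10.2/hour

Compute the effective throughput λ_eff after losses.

ρ = λ/μ = 4.2/10.2 = 0.41176
P₀ = (1-ρ)/(1-ρ^(K+1)) = (1-0.41176)/(1-0.41176^4) = 0.5882/0.9713 = 0.6056
P_K = P₀×ρ^K = 0.6056 × 0.41176^3 = 0.6056 × 0.06981 = 0.04228
λ_eff = λ(1-P_K) = 4.2 × (1 - 0.04228) = 4.2 × 0.95772 = 4.0224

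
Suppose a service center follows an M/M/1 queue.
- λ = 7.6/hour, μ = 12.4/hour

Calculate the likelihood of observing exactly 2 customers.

ρ = λ/μ = 7.6/12.4 = 0.6129
P(n) = (1-ρ)ρⁿ
P(2) = (1-0.6129) × 0.6129^2
P(2) = 0.3871 × 0.3756
P(2) = 0.1454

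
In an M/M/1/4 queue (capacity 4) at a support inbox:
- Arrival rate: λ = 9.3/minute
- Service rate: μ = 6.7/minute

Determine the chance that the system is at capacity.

ρ = λ/μ = 9.3/6.7 = 1.38806
P₀ = (1-ρ)/(1-ρ^(K+1)) = (1-1.38806)/(1-1.38806^5) = -0.38806/-4.1528 = 0.09345
P_K = P₀×ρ^K = 0.09345 × 1.38806^4 = 0.09345 × 3.7122 = 0.3469
Blocking probability = 34.69%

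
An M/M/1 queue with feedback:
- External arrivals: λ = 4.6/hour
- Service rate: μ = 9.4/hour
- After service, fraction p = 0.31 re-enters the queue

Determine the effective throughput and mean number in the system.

Effective arrival rate: λ_eff = λ/(1-p) = 4.6/(1-0.31) = 4.6/0.69 = 6.6667
ρ = λ_eff/μ = 6.6667/9.4 = 0.70922
L = ρ/(1-ρ) = 0.70922/(1-0.70922) = 2.4390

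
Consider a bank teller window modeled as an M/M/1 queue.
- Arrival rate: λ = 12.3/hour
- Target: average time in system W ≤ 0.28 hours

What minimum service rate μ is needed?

For M/M/1: W = 1/(μ-λ)
Need W ≤ 0.28, so 1/(μ-λ) ≤ 0.28
μ - λ ≥ 1/0.28 = 3.5714
μ ≥ 12.3 + 3.5714 = 15.8714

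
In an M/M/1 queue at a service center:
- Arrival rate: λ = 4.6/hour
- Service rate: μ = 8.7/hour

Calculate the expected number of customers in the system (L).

ρ = λ/μ = 4.6/8.7 = 0.5287
For M/M/1: L = λ/(μ-λ)
L = 4.6/(8.7-4.6) = 4.6/4.10
L = 1.1220 customers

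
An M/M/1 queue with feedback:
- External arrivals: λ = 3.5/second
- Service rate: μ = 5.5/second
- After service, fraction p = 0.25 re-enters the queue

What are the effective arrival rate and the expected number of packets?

Effective arrival rate: λ_eff = λ/(1-p) = 3.5/(1-0.25) = 3.5/0.75 = 4.66667
ρ = λ_eff/μ = 4.66667/5.5 = 0.848485
L = ρ/(1-ρ) = 0.848485/(1-0.848485) = 5.6000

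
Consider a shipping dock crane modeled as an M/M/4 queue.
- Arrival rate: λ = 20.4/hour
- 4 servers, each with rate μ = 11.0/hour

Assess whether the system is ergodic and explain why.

Stability requires ρ = λ/(cμ) < 1
ρ = 20.4/(4 × 11.0) = 20.4/44.00 = 0.4636
Since 0.4636 < 1, the system is STABLE.
The servers are busy 46.36% of the time.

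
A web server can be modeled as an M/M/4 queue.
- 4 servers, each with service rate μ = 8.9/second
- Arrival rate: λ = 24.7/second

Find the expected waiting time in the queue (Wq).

Traffic intensity: ρ = λ/(cμ) = 24.7/(4×8.9) = 0.6938
Since ρ = 0.6938 < 1, system is stable.
Offered load a = λ/μ = cρ = 24.7/8.9 = 2.7753
P₀ = [ Σₙ₌₀^3 aⁿ/n! + a^4/(4!(1-ρ)) ]⁻¹
Σ = a^0/0! + a^1/1! + a^2/2! + a^3/3! = 1.0000 + 2.7753 + 3.8511 + 3.5626 = 11.1890
a^4/(4!(1-ρ)) = 59.3236/(24 × 0.30618) = 8.0731
P₀ = 1/(11.1890 + 8.0731) = 0.05192
Lq = P₀·a^4·ρ / (4!(1-ρ)²) = 0.051915 × 59.3236 × 0.69382 / (24 × 0.093746) = 0.9497
Wq = Lq/λ = 0.9497/24.7 = 0.03845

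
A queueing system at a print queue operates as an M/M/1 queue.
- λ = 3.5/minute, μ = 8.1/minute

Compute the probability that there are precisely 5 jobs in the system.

ρ = λ/μ = 3.5/8.1 = 0.4321
P(n) = (1-ρ)ρⁿ
P(5) = (1-0.4321) × 0.4321^5
P(5) = 0.56790 × 0.015063
P(5) = 0.008554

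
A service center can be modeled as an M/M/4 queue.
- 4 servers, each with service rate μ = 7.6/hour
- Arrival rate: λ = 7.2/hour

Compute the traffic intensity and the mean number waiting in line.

Traffic intensity: ρ = λ/(cμ) = 7.2/(4×7.6) = 0.2368
Since ρ = 0.2368 < 1, system is stable.
Offered load a = λ/μ = cρ = 7.2/7.6 = 0.9474
P₀ = [ Σₙ₌₀^3 aⁿ/n! + a^4/(4!(1-ρ)) ]⁻¹
Σ = a^0/0! + a^1/1! + a^2/2! + a^3/3! = 1.0000 + 0.94737 + 0.44875 + 0.14171 = 2.5378
a^4/(4!(1-ρ)) = 0.8055/(24 × 0.7632) = 0.04398
P₀ = 1/(2.5378 + 0.04398) = 0.3873
Lq = P₀·a^4·ρ / (4!(1-ρ)²) = 0.387325 × 0.805519 × 0.236842 / (24 × 0.582410) = 0.005287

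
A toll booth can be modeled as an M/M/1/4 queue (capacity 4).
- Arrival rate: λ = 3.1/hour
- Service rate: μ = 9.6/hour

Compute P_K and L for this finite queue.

ρ = λ/μ = 3.1/9.6 = 0.32292
P₀ = (1-ρ)/(1-ρ^(K+1)) = (1-0.32292)/(1-0.32292^5) = 0.6771/0.9965 = 0.6795
P_K = P₀×ρ^K = 0.679466 × 0.32292^4 = 0.679466 × 0.0108738 = 0.007388
Blocking probability P_4 = 0.007388 (0.74%)
L = ρ[1 - (K+1)ρ^K + Kρ^(K+1)] / [(1-ρ)(1-ρ^(K+1))]
L = 0.32292 × (1 - 5×0.01087 + 4×0.003511) / ((1 - 0.32292) × (1 - 0.003511)) = 0.4593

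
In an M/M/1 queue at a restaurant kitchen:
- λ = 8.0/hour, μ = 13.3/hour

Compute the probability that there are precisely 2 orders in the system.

ρ = λ/μ = 8.0/13.3 = 0.6015
P(n) = (1-ρ)ρⁿ
P(2) = (1-0.6015) × 0.6015^2
P(2) = 0.3985 × 0.3618
P(2) = 0.1442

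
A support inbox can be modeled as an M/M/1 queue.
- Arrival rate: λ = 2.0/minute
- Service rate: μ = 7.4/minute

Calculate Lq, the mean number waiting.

ρ = λ/μ = 2.0/7.4 = 0.2703
For M/M/1: Lq = λ²/(μ(μ-λ))
Lq = 4.00/(7.4 × 5.40)
Lq = 0.1001 emails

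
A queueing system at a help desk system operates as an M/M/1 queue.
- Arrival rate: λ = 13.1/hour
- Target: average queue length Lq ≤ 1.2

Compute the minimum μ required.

For M/M/1: Lq = λ²/(μ(μ-λ))
Need Lq ≤ 1.2, i.e. μ(μ-λ) ≥ λ²/1.2
μ² - 13.1μ - 171.61/1.2 ≥ 0  →  μ² - 13.1μ - 143.00833 ≥ 0
Quadratic formula (positive root): μ = [λ + √(λ² + 4×143.00833)]/2
Discriminant: 171.61 + 4×143.00833 = 743.6433, √743.6433 = 27.2698
μ ≥ (13.1 + 27.2698)/2 = 20.1849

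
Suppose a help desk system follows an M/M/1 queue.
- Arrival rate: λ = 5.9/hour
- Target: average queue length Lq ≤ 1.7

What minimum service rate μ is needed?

For M/M/1: Lq = λ²/(μ(μ-λ))
Need Lq ≤ 1.7, i.e. μ(μ-λ) ≥ λ²/1.7
μ² - 5.9μ - 34.81/1.7 ≥ 0  →  μ² - 5.9μ - 20.47647 ≥ 0
Quadratic formula (positive root): μ = [λ + √(λ² + 4×20.47647)]/2
Discriminant: 34.81 + 4×20.47647 = 116.7159, √116.7159 = 10.80351
μ ≥ (5.9 + 10.80351)/2 = 8.3518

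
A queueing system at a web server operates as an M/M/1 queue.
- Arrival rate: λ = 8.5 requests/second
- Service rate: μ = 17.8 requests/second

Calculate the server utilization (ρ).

Server utilization: ρ = λ/μ
ρ = 8.5/17.8 = 0.4775
The server is busy 47.75% of the time.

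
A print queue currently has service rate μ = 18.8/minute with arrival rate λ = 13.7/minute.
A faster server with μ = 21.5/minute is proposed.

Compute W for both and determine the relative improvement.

System 1: ρ₁ = 13.7/18.8 = 0.7287, W₁ = 1/(18.8-13.7) = 0.196078
System 2: ρ₂ = 13.7/21.5 = 0.6372, W₂ = 1/(21.5-13.7) = 0.128205
Improvement: (W₁-W₂)/W₁ = (0.196078-0.128205)/0.196078 = 34.62%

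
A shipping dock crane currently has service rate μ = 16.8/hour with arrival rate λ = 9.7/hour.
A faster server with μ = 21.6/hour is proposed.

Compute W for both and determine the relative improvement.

System 1: ρ₁ = 9.7/16.8 = 0.5774, W₁ = 1/(16.8-9.7) = 0.14085
System 2: ρ₂ = 9.7/21.6 = 0.4491, W₂ = 1/(21.6-9.7) = 0.084034
Improvement: (W₁-W₂)/W₁ = (0.14085-0.084034)/0.14085 = 40.34%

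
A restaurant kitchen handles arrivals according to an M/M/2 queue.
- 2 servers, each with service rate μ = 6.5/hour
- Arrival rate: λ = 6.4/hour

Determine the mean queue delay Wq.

Traffic intensity: ρ = λ/(cμ) = 6.4/(2×6.5) = 0.4923
Since ρ = 0.4923 < 1, system is stable.
Offered load a = λ/μ = cρ = 6.4/6.5 = 0.9846
P₀ = [ Σₙ₌₀^1 aⁿ/n! + a^2/(2!(1-ρ)) ]⁻¹
Σ = a^0/0! + a^1/1! = 1.0000 + 0.9846 = 1.9846
a^2/(2!(1-ρ)) = 0.9695/(2 × 0.5077) = 0.9548
P₀ = 1/(1.9846 + 0.9548) = 0.3402
Lq = P₀·a^2·ρ / (2!(1-ρ)²) = 0.34021 × 0.96947 × 0.49231 / (2 × 0.25775) = 0.3150
Wq = Lq/λ = 0.3150/6.4 = 0.04922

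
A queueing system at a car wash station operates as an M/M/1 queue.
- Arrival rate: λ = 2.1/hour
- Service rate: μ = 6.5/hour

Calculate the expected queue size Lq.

ρ = λ/μ = 2.1/6.5 = 0.3231
For M/M/1: Lq = λ²/(μ(μ-λ))
Lq = 4.41/(6.5 × 4.40)
Lq = 0.1542 cars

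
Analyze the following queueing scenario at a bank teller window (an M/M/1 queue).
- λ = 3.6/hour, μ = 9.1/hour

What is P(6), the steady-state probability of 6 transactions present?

ρ = λ/μ = 3.6/9.1 = 0.3956
P(n) = (1-ρ)ρⁿ
P(6) = (1-0.3956) × 0.3956^6
P(6) = 0.6044 × 0.003833
P(6) = 0.002317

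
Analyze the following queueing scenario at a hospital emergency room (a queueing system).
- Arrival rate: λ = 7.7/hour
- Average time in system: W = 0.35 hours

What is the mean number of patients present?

Little's Law: L = λW
L = 7.7 × 0.35 = 2.6950 patients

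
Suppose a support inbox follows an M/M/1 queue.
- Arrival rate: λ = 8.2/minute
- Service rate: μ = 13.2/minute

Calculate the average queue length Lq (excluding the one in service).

ρ = λ/μ = 8.2/13.2 = 0.6212
For M/M/1: Lq = λ²/(μ(μ-λ))
Lq = 67.24/(13.2 × 5.00)
Lq = 1.0188 emails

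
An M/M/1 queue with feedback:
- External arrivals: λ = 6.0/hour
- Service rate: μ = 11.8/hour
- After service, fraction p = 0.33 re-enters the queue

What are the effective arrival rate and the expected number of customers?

Effective arrival rate: λ_eff = λ/(1-p) = 6.0/(1-0.33) = 6.0/0.67 = 8.9552
ρ = λ_eff/μ = 8.9552/11.8 = 0.75892
L = ρ/(1-ρ) = 0.75892/(1-0.75892) = 3.1480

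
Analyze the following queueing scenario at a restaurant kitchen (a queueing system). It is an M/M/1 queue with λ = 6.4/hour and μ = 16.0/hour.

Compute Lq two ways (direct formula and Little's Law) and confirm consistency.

Method 1 (direct): Lq = λ²/(μ(μ-λ)) = 40.96/(16.0 × 9.60) = 0.2667

Method 2 (Little's Law):
W = 1/(μ-λ) = 1/9.60 = 0.10417
Wq = W - 1/μ = 0.10417 - 0.062500 = 0.04167
Lq = λWq = 6.4 × 0.04167 = 0.2667 ✔ (matches Method 1)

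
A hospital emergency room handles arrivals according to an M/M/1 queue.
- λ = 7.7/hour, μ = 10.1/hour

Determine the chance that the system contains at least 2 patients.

ρ = λ/μ = 7.7/10.1 = 0.76238
P(N ≥ n) = ρⁿ
P(N ≥ 2) = 0.76238^2
P(N ≥ 2) = 0.5812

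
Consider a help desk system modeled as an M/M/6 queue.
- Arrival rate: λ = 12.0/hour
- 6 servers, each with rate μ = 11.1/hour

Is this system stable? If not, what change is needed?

Stability requires ρ = λ/(cμ) < 1
ρ = 12.0/(6 × 11.1) = 12.0/66.60 = 0.1802
Since 0.1802 < 1, the system is STABLE.
The servers are busy 18.02% of the time.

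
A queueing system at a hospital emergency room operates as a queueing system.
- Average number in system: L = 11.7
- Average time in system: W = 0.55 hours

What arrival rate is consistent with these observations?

Little's Law: L = λW, so λ = L/W
λ = 11.7/0.55 = 21.2727 patients/hour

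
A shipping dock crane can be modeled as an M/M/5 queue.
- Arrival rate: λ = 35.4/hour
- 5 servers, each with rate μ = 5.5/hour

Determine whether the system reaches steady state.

Stability requires ρ = λ/(cμ) < 1
ρ = 35.4/(5 × 5.5) = 35.4/27.50 = 1.2873
Since 1.2873 ≥ 1, the system is UNSTABLE.
Need c > λ/μ = 35.4/5.5 = 6.44.
Minimum servers needed: c = 7.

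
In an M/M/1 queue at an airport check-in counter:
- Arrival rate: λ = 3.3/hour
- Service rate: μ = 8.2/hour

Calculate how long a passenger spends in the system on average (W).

First, compute utilization: ρ = λ/μ = 3.3/8.2 = 0.4024
For M/M/1: W = 1/(μ-λ)
W = 1/(8.2-3.3) = 1/4.90
W = 0.2041 hours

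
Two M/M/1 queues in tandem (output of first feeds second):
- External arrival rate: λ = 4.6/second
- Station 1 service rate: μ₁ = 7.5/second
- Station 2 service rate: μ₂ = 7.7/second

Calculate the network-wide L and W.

By Jackson's theorem, each station behaves as independent M/M/1.
Station 1: ρ₁ = 4.6/7.5 = 0.6133, L₁ = ρ₁/(1-ρ₁) = λ/(μ₁-λ) = 4.6/2.90 = 1.5862
Station 2: ρ₂ = 4.6/7.7 = 0.5974, L₂ = ρ₂/(1-ρ₂) = λ/(μ₂-λ) = 4.6/3.10 = 1.4839
Total: L = L₁ + L₂ = 1.5862 + 1.4839 = 3.0701
W = L/λ = 3.0701/4.6 = 0.6674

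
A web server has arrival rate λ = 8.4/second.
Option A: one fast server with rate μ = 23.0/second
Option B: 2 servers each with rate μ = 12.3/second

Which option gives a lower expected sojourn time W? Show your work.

Option A: single server μ = 23.0 (M/M/1)
  ρ_A = 8.4/23.0 = 0.3652
  W_A = 1/(μ-λ) = 1/(23.0-8.4) = 1/14.60 = 0.06849

Option B: 2 servers μ = 12.3 (M/M/2)
  ρ_B = λ/(cμ) = 8.4/(2×12.3) = 0.3415
  Offered load a = λ/μ = cρ = 8.4/12.3 = 0.6829
  P₀ = [ Σₙ₌₀^1 aⁿ/n! + a^2/(2!(1-ρ)) ]⁻¹
  Σ = a^0/0! + a^1/1! = 1.0000 + 0.6829 = 1.6829
  a^2/(2!(1-ρ)) = 0.4664/(2 × 0.6585) = 0.3541
  P₀ = 1/(1.6829 + 0.3541) = 0.4909
  Lq = P₀·a^2·ρ / (2!(1-ρ)²) = 0.4909 × 0.4664 × 0.3415 / (2 × 0.4337) = 0.09014
  Wq_B = Lq/λ = 0.09014/8.4 = 0.01073
  W_B = Wq_B + 1/μ = 0.01073 + 0.08130 = 0.09203

Since W_A = 0.06849 < W_B = 0.09203, Option A (single fast server) has the shorter time in system.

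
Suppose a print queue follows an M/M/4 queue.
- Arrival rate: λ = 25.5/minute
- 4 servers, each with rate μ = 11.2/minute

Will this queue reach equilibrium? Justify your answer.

Stability requires ρ = λ/(cμ) < 1
ρ = 25.5/(4 × 11.2) = 25.5/44.80 = 0.5692
Since 0.5692 < 1, the system is STABLE.
The servers are busy 56.92% of the time.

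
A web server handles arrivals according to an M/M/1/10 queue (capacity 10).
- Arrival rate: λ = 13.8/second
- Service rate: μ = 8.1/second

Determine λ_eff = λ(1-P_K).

ρ = λ/μ = 13.8/8.1 = 1.7037
P₀ = (1-ρ)/(1-ρ^(K+1)) = (1-1.7037)/(1-1.7037^11) = -0.7037/-350.0139 = 0.002010
P_K = P₀×ρ^K = 0.0020105 × 1.7037^10 = 0.0020105 × 206.0304 = 0.4142
λ_eff = λ(1-P_K) = 13.8 × (1 - 0.414224) = 13.8 × 0.585776 = 8.0837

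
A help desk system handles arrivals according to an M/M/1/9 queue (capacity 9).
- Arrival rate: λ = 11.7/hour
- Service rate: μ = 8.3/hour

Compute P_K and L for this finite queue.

ρ = λ/μ = 11.7/8.3 = 1.40964
P₀ = (1-ρ)/(1-ρ^(K+1)) = (1-1.40964)/(1-1.40964^10) = -0.4096/-29.9801 = 0.01366
P_K = P₀×ρ^K = 0.013664 × 1.40964^9 = 0.013664 × 21.9773 = 0.3003
Blocking probability P_9 = 0.3003 (30.03%)
L = ρ[1 - (K+1)ρ^K + Kρ^(K+1)] / [(1-ρ)(1-ρ^(K+1))]
L = 1.40964 × (1 - 10×21.9773 + 9×30.9801) / ((1 - 1.40964) × (1 - 30.9801)) = 6.8924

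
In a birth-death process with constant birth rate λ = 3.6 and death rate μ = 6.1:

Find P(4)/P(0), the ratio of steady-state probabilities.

For constant rates: P(n)/P(0) = (λ/μ)^n
P(4)/P(0) = (3.6/6.1)^4 = 0.5902^4 = 0.1213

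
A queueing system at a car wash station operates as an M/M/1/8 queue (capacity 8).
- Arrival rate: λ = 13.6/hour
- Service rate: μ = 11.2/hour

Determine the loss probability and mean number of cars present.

ρ = λ/μ = 13.6/11.2 = 1.21429
P₀ = (1-ρ)/(1-ρ^(K+1)) = (1-1.21429)/(1-1.21429^9) = -0.2143/-4.7399 = 0.04521
P_K = P₀×ρ^K = 0.04521 × 1.21429^8 = 0.04521 × 4.7269 = 0.2137
Blocking probability P_8 = 0.2137 (21.37%)
L = ρ[1 - (K+1)ρ^K + Kρ^(K+1)] / [(1-ρ)(1-ρ^(K+1))]
L = 1.21429 × (1 - 9×4.726932 + 8×5.739866) / ((1 - 1.21429) × (1 - 5.739866)) = 5.2322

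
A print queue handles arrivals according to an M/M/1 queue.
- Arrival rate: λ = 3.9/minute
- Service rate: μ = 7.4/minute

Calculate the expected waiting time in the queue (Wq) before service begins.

First, compute utilization: ρ = λ/μ = 3.9/7.4 = 0.5270
For M/M/1: Wq = λ/(μ(μ-λ))
Wq = 3.9/(7.4 × (7.4-3.9))
Wq = 3.9/(7.4 × 3.50)
Wq = 0.1506 minutes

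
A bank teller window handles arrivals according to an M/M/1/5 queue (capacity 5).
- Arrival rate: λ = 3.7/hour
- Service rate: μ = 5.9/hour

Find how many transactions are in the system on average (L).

ρ = λ/μ = 3.7/5.9 = 0.6271
P₀ = (1-ρ)/(1-ρ^(K+1)) = (1-0.6271)/(1-0.6271^6) = 0.3729/0.9392 = 0.3970
P_K = P₀×ρ^K = 0.39705 × 0.6271^5 = 0.39705 × 0.096980 = 0.03851
L = ρ[1 - (K+1)ρ^K + Kρ^(K+1)] / [(1-ρ)(1-ρ^(K+1))]
L = 0.6271 × (1 - 6×0.09698 + 5×0.06082) / ((1 - 0.6271) × (1 - 0.06082)) = 1.2932 transactions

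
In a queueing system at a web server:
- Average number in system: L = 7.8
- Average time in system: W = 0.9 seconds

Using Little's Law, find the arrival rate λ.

Little's Law: L = λW, so λ = L/W
λ = 7.8/0.9 = 8.6667 requests/second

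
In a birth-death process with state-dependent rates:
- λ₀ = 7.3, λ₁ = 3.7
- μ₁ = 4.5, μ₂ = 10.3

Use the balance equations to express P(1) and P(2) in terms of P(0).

Balance equations:
State 0: λ₀P₀ = μ₁P₁ → P₁ = (λ₀/μ₁)P₀ = (7.3/4.5)P₀ = 1.6222P₀
State 1: P₂ = (λ₀λ₁)/(μ₁μ₂)P₀ = (7.3×3.7)/(4.5×10.3)P₀ = 0.5827P₀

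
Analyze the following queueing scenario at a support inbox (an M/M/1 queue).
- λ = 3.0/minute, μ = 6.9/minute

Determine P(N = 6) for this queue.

ρ = λ/μ = 3.0/6.9 = 0.43478
P(n) = (1-ρ)ρⁿ
P(6) = (1-0.43478) × 0.43478^6
P(6) = 0.5652 × 0.006755
P(6) = 0.003818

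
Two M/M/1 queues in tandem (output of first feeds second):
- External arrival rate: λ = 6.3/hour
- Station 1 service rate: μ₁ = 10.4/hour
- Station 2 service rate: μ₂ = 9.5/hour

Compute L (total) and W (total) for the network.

By Jackson's theorem, each station behaves as independent M/M/1.
Station 1: ρ₁ = 6.3/10.4 = 0.6058, L₁ = ρ₁/(1-ρ₁) = λ/(μ₁-λ) = 6.3/4.10 = 1.5366
Station 2: ρ₂ = 6.3/9.5 = 0.6632, L₂ = ρ₂/(1-ρ₂) = λ/(μ₂-λ) = 6.3/3.20 = 1.9687
Total: L = L₁ + L₂ = 1.5366 + 1.9687 = 3.5053
W = L/λ = 3.5053/6.3 = 0.5564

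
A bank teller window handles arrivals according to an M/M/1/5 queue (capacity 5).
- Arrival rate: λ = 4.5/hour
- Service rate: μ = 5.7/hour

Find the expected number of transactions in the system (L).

ρ = λ/μ = 4.5/5.7 = 0.78947
P₀ = (1-ρ)/(1-ρ^(K+1)) = (1-0.78947)/(1-0.78947^6) = 0.21053/0.75789 = 0.2778
P_K = P₀×ρ^K = 0.27778 × 0.78947^5 = 0.27778 × 0.30667 = 0.08519
L = ρ[1 - (K+1)ρ^K + Kρ^(K+1)] / [(1-ρ)(1-ρ^(K+1))]
L = 0.78947 × (1 - 6×0.306675 + 5×0.242111) / ((1 - 0.78947) × (1 - 0.242111)) = 1.8332 transactions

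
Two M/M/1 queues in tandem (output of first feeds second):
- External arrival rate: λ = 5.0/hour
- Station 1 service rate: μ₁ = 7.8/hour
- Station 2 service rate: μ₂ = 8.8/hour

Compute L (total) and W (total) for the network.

By Jackson's theorem, each station behaves as independent M/M/1.
Station 1: ρ₁ = 5.0/7.8 = 0.6410, L₁ = ρ₁/(1-ρ₁) = λ/(μ₁-λ) = 5.0/2.80 = 1.7857
Station 2: ρ₂ = 5.0/8.8 = 0.5682, L₂ = ρ₂/(1-ρ₂) = λ/(μ₂-λ) = 5.0/3.80 = 1.3158
Total: L = L₁ + L₂ = 1.7857 + 1.3158 = 3.1015
W = L/λ = 3.1015/5.0 = 0.6203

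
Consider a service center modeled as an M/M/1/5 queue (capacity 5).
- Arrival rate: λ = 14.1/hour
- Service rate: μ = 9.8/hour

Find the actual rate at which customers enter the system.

ρ = λ/μ = 14.1/9.8 = 1.43878
P₀ = (1-ρ)/(1-ρ^(K+1)) = (1-1.43878)/(1-1.43878^6) = -0.4388/-7.8709 = 0.05575
P_K = P₀×ρ^K = 0.05575 × 1.43878^5 = 0.05575 × 6.1656 = 0.3437
λ_eff = λ(1-P_K) = 14.1 × (1 - 0.34371) = 14.1 × 0.65629 = 9.2537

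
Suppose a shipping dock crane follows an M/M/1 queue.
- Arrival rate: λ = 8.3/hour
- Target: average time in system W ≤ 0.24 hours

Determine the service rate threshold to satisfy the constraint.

For M/M/1: W = 1/(μ-λ)
Need W ≤ 0.24, so 1/(μ-λ) ≤ 0.24
μ - λ ≥ 1/0.24 = 4.1667
μ ≥ 8.3 + 4.1667 = 12.4667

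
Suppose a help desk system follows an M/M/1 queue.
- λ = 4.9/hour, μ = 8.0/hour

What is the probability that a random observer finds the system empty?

ρ = λ/μ = 4.9/8.0 = 0.6125
P(0) = 1 - ρ = 1 - 0.6125 = 0.3875
The server is idle 38.75% of the time.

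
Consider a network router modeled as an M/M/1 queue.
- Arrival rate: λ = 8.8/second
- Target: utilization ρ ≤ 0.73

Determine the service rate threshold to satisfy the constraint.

ρ = λ/μ, so μ = λ/ρ
μ ≥ 8.8/0.73 = 12.0548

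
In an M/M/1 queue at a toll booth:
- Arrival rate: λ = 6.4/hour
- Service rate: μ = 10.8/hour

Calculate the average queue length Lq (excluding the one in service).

ρ = λ/μ = 6.4/10.8 = 0.5926
For M/M/1: Lq = λ²/(μ(μ-λ))
Lq = 40.96/(10.8 × 4.40)
Lq = 0.8620 vehicles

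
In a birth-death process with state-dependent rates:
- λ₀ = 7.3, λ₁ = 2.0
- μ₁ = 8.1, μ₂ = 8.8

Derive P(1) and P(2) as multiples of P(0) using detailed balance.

Balance equations:
State 0: λ₀P₀ = μ₁P₁ → P₁ = (λ₀/μ₁)P₀ = (7.3/8.1)P₀ = 0.9012P₀
State 1: P₂ = (λ₀λ₁)/(μ₁μ₂)P₀ = (7.3×2.0)/(8.1×8.8)P₀ = 0.2048P₀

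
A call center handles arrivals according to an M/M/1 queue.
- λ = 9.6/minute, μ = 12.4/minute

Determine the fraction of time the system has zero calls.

ρ = λ/μ = 9.6/12.4 = 0.7742
P(0) = 1 - ρ = 1 - 0.7742 = 0.2258
The server is idle 22.58% of the time.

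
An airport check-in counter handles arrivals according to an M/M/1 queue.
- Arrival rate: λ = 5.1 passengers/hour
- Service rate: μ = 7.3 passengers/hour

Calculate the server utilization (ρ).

Server utilization: ρ = λ/μ
ρ = 5.1/7.3 = 0.6986
The server is busy 69.86% of the time.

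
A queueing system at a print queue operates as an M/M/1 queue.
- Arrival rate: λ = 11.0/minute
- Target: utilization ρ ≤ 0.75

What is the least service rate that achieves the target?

ρ = λ/μ, so μ = λ/ρ
μ ≥ 11.0/0.75 = 14.6667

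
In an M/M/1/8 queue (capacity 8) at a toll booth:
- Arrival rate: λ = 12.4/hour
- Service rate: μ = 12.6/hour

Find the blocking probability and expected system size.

ρ = λ/μ = 12.4/12.6 = 0.98413
P₀ = (1-ρ)/(1-ρ^(K+1)) = (1-0.98413)/(1-0.98413^9) = 0.015870/0.13409 = 0.1184
P_K = P₀×ρ^K = 0.11835 × 0.98413^8 = 0.11835 × 0.87987 = 0.1041
Blocking probability P_8 = 0.1041 (10.41%)
L = ρ[1 - (K+1)ρ^K + Kρ^(K+1)] / [(1-ρ)(1-ρ^(K+1))]
L = 0.98413 × (1 - 9×0.87987255 + 8×0.86590897) / ((1 - 0.98413) × (1 - 0.86590897)) = 3.8934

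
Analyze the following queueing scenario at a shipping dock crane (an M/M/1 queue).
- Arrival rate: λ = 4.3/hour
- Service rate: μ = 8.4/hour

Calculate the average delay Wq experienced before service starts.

First, compute utilization: ρ = λ/μ = 4.3/8.4 = 0.5119
For M/M/1: Wq = λ/(μ(μ-λ))
Wq = 4.3/(8.4 × (8.4-4.3))
Wq = 4.3/(8.4 × 4.10)
Wq = 0.1249 hours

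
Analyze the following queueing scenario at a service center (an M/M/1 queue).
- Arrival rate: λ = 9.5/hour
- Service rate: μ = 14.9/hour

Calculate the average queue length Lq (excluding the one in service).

ρ = λ/μ = 9.5/14.9 = 0.6376
For M/M/1: Lq = λ²/(μ(μ-λ))
Lq = 90.25/(14.9 × 5.40)
Lq = 1.1217 customers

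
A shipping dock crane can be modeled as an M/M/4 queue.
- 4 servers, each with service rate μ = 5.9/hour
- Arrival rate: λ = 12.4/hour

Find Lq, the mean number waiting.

Traffic intensity: ρ = λ/(cμ) = 12.4/(4×5.9) = 0.5254
Since ρ = 0.5254 < 1, system is stable.
Offered load a = λ/μ = cρ = 12.4/5.9 = 2.1017
P₀ = [ Σₙ₌₀^3 aⁿ/n! + a^4/(4!(1-ρ)) ]⁻¹
Σ = a^0/0! + a^1/1! + a^2/2! + a^3/3! = 1.0000 + 2.1017 + 2.2086 + 1.5472 = 6.8575
a^4/(4!(1-ρ)) = 19.5110/(24 × 0.47458) = 1.7130
P₀ = 1/(6.8575 + 1.7130) = 0.1167
Lq = P₀·a^4·ρ / (4!(1-ρ)²) = 0.1167 × 19.5110 × 0.5254 / (24 × 0.2252) = 0.2213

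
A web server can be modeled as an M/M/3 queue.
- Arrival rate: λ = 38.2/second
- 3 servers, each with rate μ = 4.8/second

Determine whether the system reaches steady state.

Stability requires ρ = λ/(cμ) < 1
ρ = 38.2/(3 × 4.8) = 38.2/14.40 = 2.6528
Since 2.6528 ≥ 1, the system is UNSTABLE.
Need c > λ/μ = 38.2/4.8 = 7.96.
Minimum servers needed: c = 8.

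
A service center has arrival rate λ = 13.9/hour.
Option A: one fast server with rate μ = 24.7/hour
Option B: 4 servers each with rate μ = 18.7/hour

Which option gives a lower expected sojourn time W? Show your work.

Option A: single server μ = 24.7 (M/M/1)
  ρ_A = 13.9/24.7 = 0.5628
  W_A = 1/(μ-λ) = 1/(24.7-13.9) = 1/10.80 = 0.09259

Option B: 4 servers μ = 18.7 (M/M/4)
  ρ_B = λ/(cμ) = 13.9/(4×18.7) = 0.1858
  Offered load a = λ/μ = cρ = 13.9/18.7 = 0.7433
  P₀ = [ Σₙ₌₀^3 aⁿ/n! + a^4/(4!(1-ρ)) ]⁻¹
  Σ = a^0/0! + a^1/1! + a^2/2! + a^3/3! = 1.0000 + 0.7433 + 0.2763 + 0.06845 = 2.0880
  a^4/(4!(1-ρ)) = 0.3053/(24 × 0.8142) = 0.01562
  P₀ = 1/(2.0880 + 0.01562) = 0.4754
  Lq = P₀·a^4·ρ / (4!(1-ρ)²) = 0.4754 × 0.3053 × 0.1858 / (24 × 0.6629) = 0.001695
  Wq_B = Lq/λ = 0.001695/13.9 = 0.0001219
  W_B = Wq_B + 1/μ = 0.0001219 + 0.05348 = 0.05360

Since W_B = 0.05360 < W_A = 0.09259, Option B (multiple servers) has the shorter time in system.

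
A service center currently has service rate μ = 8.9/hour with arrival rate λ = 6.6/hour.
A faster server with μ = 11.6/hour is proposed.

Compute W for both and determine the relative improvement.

System 1: ρ₁ = 6.6/8.9 = 0.7416, W₁ = 1/(8.9-6.6) = 0.4348
System 2: ρ₂ = 6.6/11.6 = 0.5690, W₂ = 1/(11.6-6.6) = 0.2000
Improvement: (W₁-W₂)/W₁ = (0.4348-0.2000)/0.4348 = 54.00%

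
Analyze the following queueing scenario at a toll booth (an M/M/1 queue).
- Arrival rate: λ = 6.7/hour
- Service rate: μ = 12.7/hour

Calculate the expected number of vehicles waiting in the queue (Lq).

ρ = λ/μ = 6.7/12.7 = 0.5276
For M/M/1: Lq = λ²/(μ(μ-λ))
Lq = 44.89/(12.7 × 6.00)
Lq = 0.5891 vehicles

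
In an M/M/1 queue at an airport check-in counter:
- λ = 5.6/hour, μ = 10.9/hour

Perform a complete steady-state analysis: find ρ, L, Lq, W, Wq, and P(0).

Step 1: ρ = λ/μ = 5.6/10.9 = 0.5138
Step 2: L = λ/(μ-λ) = 5.6/5.30 = 1.0566
Step 3: Lq = λ²/(μ(μ-λ)) = 31.36/(10.9×5.30) = 0.5428
Step 4: W = 1/(μ-λ) = 1/5.30 = 0.18868
Step 5: Wq = λ/(μ(μ-λ)) = 5.6/(10.9×5.30) = 0.09694
Step 6: P(0) = 1-ρ = 0.4862
Verify: L = λW = 5.6×0.18868 = 1.0566 ✔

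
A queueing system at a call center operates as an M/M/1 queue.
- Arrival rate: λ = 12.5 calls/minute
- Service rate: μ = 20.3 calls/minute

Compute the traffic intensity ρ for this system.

Server utilization: ρ = λ/μ
ρ = 12.5/20.3 = 0.6158
The server is busy 61.58% of the time.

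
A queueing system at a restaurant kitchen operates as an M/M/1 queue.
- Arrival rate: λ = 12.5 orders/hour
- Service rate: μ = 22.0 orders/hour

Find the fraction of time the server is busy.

Server utilization: ρ = λ/μ
ρ = 12.5/22.0 = 0.5682
The server is busy 56.82% of the time.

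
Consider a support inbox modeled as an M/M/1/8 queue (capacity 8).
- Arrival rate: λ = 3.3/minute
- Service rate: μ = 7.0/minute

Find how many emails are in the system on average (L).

ρ = λ/μ = 3.3/7.0 = 0.47143
P₀ = (1-ρ)/(1-ρ^(K+1)) = (1-0.47143)/(1-0.47143^9) = 0.5286/0.9988 = 0.5292
P_K = P₀×ρ^K = 0.5292 × 0.47143^8 = 0.5292 × 0.002440 = 0.001291
L = ρ[1 - (K+1)ρ^K + Kρ^(K+1)] / [(1-ρ)(1-ρ^(K+1))]
L = 0.47143 × (1 - 9×0.002440 + 8×0.001150) / ((1 - 0.47143) × (1 - 0.001150)) = 0.8815 emails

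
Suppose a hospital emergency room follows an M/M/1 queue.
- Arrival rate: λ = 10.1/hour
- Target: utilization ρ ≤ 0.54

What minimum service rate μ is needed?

ρ = λ/μ, so μ = λ/ρ
μ ≥ 10.1/0.54 = 18.7037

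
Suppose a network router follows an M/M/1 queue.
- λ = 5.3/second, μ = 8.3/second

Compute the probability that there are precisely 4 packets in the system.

ρ = λ/μ = 5.3/8.3 = 0.63855
P(n) = (1-ρ)ρⁿ
P(4) = (1-0.63855) × 0.63855^4
P(4) = 0.36145 × 0.16626
P(4) = 0.06009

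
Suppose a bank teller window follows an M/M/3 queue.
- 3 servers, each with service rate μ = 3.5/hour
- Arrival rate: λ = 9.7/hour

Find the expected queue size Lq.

Traffic intensity: ρ = λ/(cμ) = 9.7/(3×3.5) = 0.9238
Since ρ = 0.9238 < 1, system is stable.
Offered load a = λ/μ = cρ = 9.7/3.5 = 2.7714
P₀ = [ Σₙ₌₀^2 aⁿ/n! + a^3/(3!(1-ρ)) ]⁻¹
Σ = a^0/0! + a^1/1! + a^2/2! = 1.0000 + 2.7714 + 3.8404 = 7.6118
a^3/(3!(1-ρ)) = 21.2868/(6 × 0.0761905) = 46.5649
P₀ = 1/(7.6118 + 46.5649) = 0.01846
Lq = P₀·a^3·ρ / (3!(1-ρ)²) = 0.018458 × 21.2868 × 0.92381 / (6 × 0.0058050) = 10.4214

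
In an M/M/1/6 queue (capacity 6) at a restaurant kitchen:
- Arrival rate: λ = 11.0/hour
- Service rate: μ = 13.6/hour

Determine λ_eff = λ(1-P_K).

ρ = λ/μ = 11.0/13.6 = 0.808824
P₀ = (1-ρ)/(1-ρ^(K+1)) = (1-0.808824)/(1-0.808824^7) = 0.19118/0.77355 = 0.2471
P_K = P₀×ρ^K = 0.2471 × 0.808824^6 = 0.2471 × 0.2800 = 0.06919
λ_eff = λ(1-P_K) = 11.0 × (1 - 0.06919) = 11.0 × 0.93081 = 10.2389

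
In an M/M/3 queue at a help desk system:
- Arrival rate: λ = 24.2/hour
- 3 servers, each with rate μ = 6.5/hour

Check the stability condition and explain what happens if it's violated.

Stability requires ρ = λ/(cμ) < 1
ρ = 24.2/(3 × 6.5) = 24.2/19.50 = 1.2410
Since 1.2410 ≥ 1, the system is UNSTABLE.
Need c > λ/μ = 24.2/6.5 = 3.72.
Minimum servers needed: c = 4.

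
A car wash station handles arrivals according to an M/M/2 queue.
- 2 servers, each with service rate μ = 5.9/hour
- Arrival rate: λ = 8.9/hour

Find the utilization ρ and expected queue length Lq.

Traffic intensity: ρ = λ/(cμ) = 8.9/(2×5.9) = 0.7542
Since ρ = 0.7542 < 1, system is stable.
Offered load a = λ/μ = cρ = 8.9/5.9 = 1.5085
P₀ = [ Σₙ₌₀^1 aⁿ/n! + a^2/(2!(1-ρ)) ]⁻¹
Σ = a^0/0! + a^1/1! = 1.0000 + 1.5085 = 2.5085
a^2/(2!(1-ρ)) = 2.2755/(2 × 0.24576) = 4.6295
P₀ = 1/(2.5085 + 4.6295) = 0.1401
Lq = P₀·a^2·ρ / (2!(1-ρ)²) = 0.1401 × 2.2755 × 0.7542 / (2 × 0.06040) = 1.9904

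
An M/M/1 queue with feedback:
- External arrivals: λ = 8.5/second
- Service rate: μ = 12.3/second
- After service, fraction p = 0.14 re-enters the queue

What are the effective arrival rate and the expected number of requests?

Effective arrival rate: λ_eff = λ/(1-p) = 8.5/(1-0.14) = 8.5/0.86 = 9.883721
ρ = λ_eff/μ = 9.883721/12.3 = 0.803555
L = ρ/(1-ρ) = 0.803555/(1-0.803555) = 4.0905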